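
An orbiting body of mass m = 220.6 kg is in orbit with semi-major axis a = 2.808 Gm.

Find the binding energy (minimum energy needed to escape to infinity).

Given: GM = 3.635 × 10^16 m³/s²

Convert to SI: a = 2.808 Gm = 2.808e+09 m.
Total orbital energy is E = −GMm/(2a); binding energy is E_bind = −E = GMm/(2a).
E_bind = 3.635e+16 · 220.6 / (2 · 2.808e+09) J ≈ 1.428e+09 J = 1.428 GJ.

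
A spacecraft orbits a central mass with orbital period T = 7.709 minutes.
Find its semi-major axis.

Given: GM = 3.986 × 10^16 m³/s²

Convert to SI: T = 7.709 minutes = 462.54 s.
Invert Kepler's third law: a = (GM · T² / (4π²))^(1/3).
Substituting T = 462.54 s and GM = 3.986e+16 m³/s²:
a = (3.986e+16 · (462.54)² / (4π²))^(1/3) m
a ≈ 6e+06 m = 6 Mm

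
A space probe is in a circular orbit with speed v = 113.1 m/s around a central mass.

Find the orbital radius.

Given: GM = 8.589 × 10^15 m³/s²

For a circular orbit, v² = GM / r, so r = GM / v².
r = 8.589e+15 / (113.1)² m ≈ 6.715e+11 m = 671.5 Gm.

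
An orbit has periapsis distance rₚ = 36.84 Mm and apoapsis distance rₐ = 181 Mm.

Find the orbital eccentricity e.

Convert to SI: rₚ = 36.84 Mm = 3.684e+07 m; rₐ = 181 Mm = 1.81e+08 m.
e = (rₐ − rₚ) / (rₐ + rₚ).
e = (1.81e+08 − 3.684e+07) / (1.81e+08 + 3.684e+07) = 1.4416e+08 / 2.1784e+08 ≈ 0.6618.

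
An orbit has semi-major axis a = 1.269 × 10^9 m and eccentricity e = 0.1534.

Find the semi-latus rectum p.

p = a (1 − e²).
p = 1.269e+09 · (1 − (0.1534)²) = 1.269e+09 · 0.976468 ≈ 1.239e+09 m = 1.239 × 10^9 m.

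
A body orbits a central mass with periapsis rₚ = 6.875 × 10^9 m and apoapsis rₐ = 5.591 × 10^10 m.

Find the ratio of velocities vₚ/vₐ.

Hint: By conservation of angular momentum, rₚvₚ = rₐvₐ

Conservation of angular momentum gives rₚvₚ = rₐvₐ, so vₚ/vₐ = rₐ/rₚ.
vₚ/vₐ = 5.591e+10 / 6.875e+09 ≈ 8.132.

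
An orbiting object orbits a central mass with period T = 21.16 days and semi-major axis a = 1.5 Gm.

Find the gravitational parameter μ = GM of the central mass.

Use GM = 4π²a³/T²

Convert to SI: T = 21.16 days = 1.82822e+06 s; a = 1.5 Gm = 1.5e+09 m.
GM = 4π² · a³ / T².
GM = 4π² · (1.5e+09)³ / (1.82822e+06)² m³/s² ≈ 3.986e+16 m³/s² = 3.986 × 10^16 m³/s².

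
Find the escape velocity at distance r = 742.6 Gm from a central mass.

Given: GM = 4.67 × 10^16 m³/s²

Convert to SI: r = 742.6 Gm = 7.426e+11 m.
Escape velocity comes from setting total energy to zero: ½v² − GM/r = 0 ⇒ v_esc = √(2GM / r).
v_esc = √(2 · 4.67e+16 / 7.426e+11) m/s ≈ 354.6 m/s = 354.6 m/s.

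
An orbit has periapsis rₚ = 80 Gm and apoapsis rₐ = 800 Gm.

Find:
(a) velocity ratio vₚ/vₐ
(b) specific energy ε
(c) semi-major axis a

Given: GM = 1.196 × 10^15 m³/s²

Convert to SI: rₚ = 80 Gm = 8e+10 m; rₐ = 800 Gm = 8e+11 m.
(a) Conservation of angular momentum (rₚvₚ = rₐvₐ) gives vₚ/vₐ = rₐ/rₚ = 8e+11/8e+10 ≈ 10
(b) With a = (rₚ + rₐ)/2 = 4.4e+11 m, ε = −GM/(2a) = −1.196e+15/(2 · 4.4e+11) J/kg ≈ -1359 J/kg
(c) a = (rₚ + rₐ)/2 = (8e+10 + 8e+11)/2 ≈ 4.4e+11 m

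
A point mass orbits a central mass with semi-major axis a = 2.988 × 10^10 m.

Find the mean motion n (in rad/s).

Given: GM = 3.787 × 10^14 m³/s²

n = √(GM / a³).
n = √(3.787e+14 / (2.988e+10)³) rad/s ≈ 3.768e-09 rad/s.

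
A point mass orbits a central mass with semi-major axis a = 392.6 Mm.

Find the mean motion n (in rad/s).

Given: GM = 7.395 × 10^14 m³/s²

Convert to SI: a = 392.6 Mm = 3.926e+08 m.
n = √(GM / a³).
n = √(7.395e+14 / (3.926e+08)³) rad/s ≈ 3.496e-06 rad/s.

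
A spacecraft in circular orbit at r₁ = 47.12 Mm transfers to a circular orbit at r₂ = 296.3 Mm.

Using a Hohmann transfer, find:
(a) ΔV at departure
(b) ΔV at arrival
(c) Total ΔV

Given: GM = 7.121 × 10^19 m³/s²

Convert to SI: r₁ = 47.12 Mm = 4.712e+07 m; r₂ = 296.3 Mm = 2.963e+08 m.
Transfer semi-major axis: a_t = (r₁ + r₂)/2 = (4.712e+07 + 2.963e+08)/2 = 1.7171e+08 m.
Circular speeds: v₁ = √(GM/r₁) = 1.22933e+06 m/s, v₂ = √(GM/r₂) = 490235 m/s.
Transfer speeds (vis-viva v² = GM(2/r − 1/a_t)): v₁ᵗ = 1.61486e+06 m/s, v₂ᵗ = 256809 m/s.
(a) ΔV₁ = |v₁ᵗ − v₁| ≈ 3.855e+05 m/s = 385.5 km/s.
(b) ΔV₂ = |v₂ − v₂ᵗ| ≈ 2.334e+05 m/s = 233.4 km/s.
(c) ΔV_total = ΔV₁ + ΔV₂ ≈ 6.19e+05 m/s = 619 km/s.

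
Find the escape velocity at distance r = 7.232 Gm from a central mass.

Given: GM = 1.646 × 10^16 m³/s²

Convert to SI: r = 7.232 Gm = 7.232e+09 m.
Escape velocity comes from setting total energy to zero: ½v² − GM/r = 0 ⇒ v_esc = √(2GM / r).
v_esc = √(2 · 1.646e+16 / 7.232e+09) m/s ≈ 2134 m/s = 2.134 km/s.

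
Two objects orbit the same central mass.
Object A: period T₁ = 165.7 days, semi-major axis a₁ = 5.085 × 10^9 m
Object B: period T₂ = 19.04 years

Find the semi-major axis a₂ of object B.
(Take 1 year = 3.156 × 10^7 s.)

Convert to SI: T₁ = 165.7 days = 1.43165e+07 s; T₂ = 19.04 years = 6.00902e+08 s.
Kepler's third law: (T₁/T₂)² = (a₁/a₂)³ ⇒ a₂ = a₁ · (T₂/T₁)^(2/3).
T₂/T₁ = 6.00902e+08 / 1.43165e+07 = 41.9728.
a₂ = 5.085e+09 · (41.9728)^(2/3) m ≈ 6.141e+10 m = 6.141 × 10^10 m.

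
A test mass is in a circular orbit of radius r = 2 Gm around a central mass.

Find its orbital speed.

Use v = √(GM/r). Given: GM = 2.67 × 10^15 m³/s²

Convert to SI: r = 2 Gm = 2e+09 m.
For a circular orbit, gravity supplies the centripetal force, so v = √(GM / r).
v = √(2.67e+15 / 2e+09) m/s ≈ 1155 m/s = 1.155 km/s.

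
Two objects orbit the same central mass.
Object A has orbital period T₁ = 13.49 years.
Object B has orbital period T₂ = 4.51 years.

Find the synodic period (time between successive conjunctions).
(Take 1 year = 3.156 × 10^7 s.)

Convert to SI: T₁ = 13.49 years = 4.25744e+08 s; T₂ = 4.51 years = 1.42336e+08 s.
T_syn = |T₁ · T₂ / (T₁ − T₂)|.
T_syn = |4.25744e+08 · 1.42336e+08 / (4.25744e+08 − 1.42336e+08)| s ≈ 2.138e+08 s = 6.775 years.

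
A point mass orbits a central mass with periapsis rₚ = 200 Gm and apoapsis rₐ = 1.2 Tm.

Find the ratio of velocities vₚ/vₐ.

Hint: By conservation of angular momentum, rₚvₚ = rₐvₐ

Convert to SI: rₚ = 200 Gm = 2e+11 m; rₐ = 1.2 Tm = 1.2e+12 m.
Conservation of angular momentum gives rₚvₚ = rₐvₐ, so vₚ/vₐ = rₐ/rₚ.
vₚ/vₐ = 1.2e+12 / 2e+11 ≈ 6.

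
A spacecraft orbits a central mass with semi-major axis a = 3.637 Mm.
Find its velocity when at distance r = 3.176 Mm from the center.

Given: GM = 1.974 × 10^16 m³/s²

Convert to SI: a = 3.637 Mm = 3.637e+06 m; r = 3.176 Mm = 3.176e+06 m.
Vis-viva: v = √(GM · (2/r − 1/a)).
2/r − 1/a = 2/3.176e+06 − 1/3.637e+06 = 3.54771e-07 m⁻¹.
v = √(1.974e+16 · 3.54771e-07) m/s ≈ 8.369e+04 m/s = 83.69 km/s.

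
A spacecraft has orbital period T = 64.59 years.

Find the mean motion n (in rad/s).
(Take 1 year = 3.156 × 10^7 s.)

Convert to SI: T = 64.59 years = 2.03846e+09 s.
n = 2π / T.
n = 2π / 2.03846e+09 s ≈ 3.082e-09 rad/s.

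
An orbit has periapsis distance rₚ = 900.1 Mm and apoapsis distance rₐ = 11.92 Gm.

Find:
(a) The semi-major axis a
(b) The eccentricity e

Convert to SI: rₚ = 900.1 Mm = 9.001e+08 m; rₐ = 11.92 Gm = 1.192e+10 m.
(a) a = (rₚ + rₐ) / 2 = (9.001e+08 + 1.192e+10) / 2 ≈ 6.41e+09 m = 6.41 Gm.
(b) e = (rₐ − rₚ) / (rₐ + rₚ) = (1.192e+10 − 9.001e+08) / (1.192e+10 + 9.001e+08) ≈ 0.8596.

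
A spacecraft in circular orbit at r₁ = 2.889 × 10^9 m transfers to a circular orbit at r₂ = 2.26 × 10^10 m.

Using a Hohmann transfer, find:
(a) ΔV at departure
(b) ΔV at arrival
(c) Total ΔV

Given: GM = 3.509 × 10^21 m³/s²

Transfer semi-major axis: a_t = (r₁ + r₂)/2 = (2.889e+09 + 2.26e+10)/2 = 1.27445e+10 m.
Circular speeds: v₁ = √(GM/r₁) = 1.10209e+06 m/s, v₂ = √(GM/r₂) = 394037 m/s.
Transfer speeds (vis-viva v² = GM(2/r − 1/a_t)): v₁ᵗ = 1.46761e+06 m/s, v₂ᵗ = 187607 m/s.
(a) ΔV₁ = |v₁ᵗ − v₁| ≈ 3.655e+05 m/s = 365.5 km/s.
(b) ΔV₂ = |v₂ − v₂ᵗ| ≈ 2.064e+05 m/s = 206.4 km/s.
(c) ΔV_total = ΔV₁ + ΔV₂ ≈ 5.719e+05 m/s = 571.9 km/s.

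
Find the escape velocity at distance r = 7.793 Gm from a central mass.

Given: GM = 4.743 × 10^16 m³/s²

Convert to SI: r = 7.793 Gm = 7.793e+09 m.
Escape velocity comes from setting total energy to zero: ½v² − GM/r = 0 ⇒ v_esc = √(2GM / r).
v_esc = √(2 · 4.743e+16 / 7.793e+09) m/s ≈ 3489 m/s = 3.489 km/s.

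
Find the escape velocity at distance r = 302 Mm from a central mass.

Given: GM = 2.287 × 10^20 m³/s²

Convert to SI: r = 302 Mm = 3.02e+08 m.
Escape velocity comes from setting total energy to zero: ½v² − GM/r = 0 ⇒ v_esc = √(2GM / r).
v_esc = √(2 · 2.287e+20 / 3.02e+08) m/s ≈ 1.231e+06 m/s = 1231 km/s.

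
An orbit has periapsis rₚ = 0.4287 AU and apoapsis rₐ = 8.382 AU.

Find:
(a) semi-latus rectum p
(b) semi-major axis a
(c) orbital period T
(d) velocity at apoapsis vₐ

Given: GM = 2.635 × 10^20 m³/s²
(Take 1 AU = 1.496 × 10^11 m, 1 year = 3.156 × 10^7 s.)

Convert to SI: rₚ = 0.4287 AU = 6.41335e+10 m; rₐ = 8.382 AU = 1.25395e+12 m.
(a) From a = (rₚ + rₐ)/2 = 6.5904e+11 m and e = (rₐ − rₚ)/(rₐ + rₚ) = 0.902687, p = a(1 − e²) = 6.5904e+11 · (1 − (0.902687)²) ≈ 1.22e+11 m
(b) a = (rₚ + rₐ)/2 = (6.41335e+10 + 1.25395e+12)/2 ≈ 6.59e+11 m
(c) With a = (rₚ + rₐ)/2 = 6.5904e+11 m, T = 2π √(a³/GM) = 2π √((6.5904e+11)³/2.635e+20) s ≈ 2.071e+08 s
(d) With a = (rₚ + rₐ)/2 = 6.5904e+11 m, vₐ = √(GM (2/rₐ − 1/a)) = √(2.635e+20 · (2/1.25395e+12 − 1/6.5904e+11)) m/s ≈ 4522 m/s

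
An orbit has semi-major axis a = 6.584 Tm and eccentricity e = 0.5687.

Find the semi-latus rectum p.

Convert to SI: a = 6.584 Tm = 6.584e+12 m.
p = a (1 − e²).
p = 6.584e+12 · (1 − (0.5687)²) = 6.584e+12 · 0.67658 ≈ 4.455e+12 m = 4.455 Tm.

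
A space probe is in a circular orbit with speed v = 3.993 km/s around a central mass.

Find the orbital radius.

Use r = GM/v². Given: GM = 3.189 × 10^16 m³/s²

Convert to SI: v = 3.993 km/s = 3993 m/s.
For a circular orbit, v² = GM / r, so r = GM / v².
r = 3.189e+16 / (3993)² m ≈ 2e+09 m = 2 Gm.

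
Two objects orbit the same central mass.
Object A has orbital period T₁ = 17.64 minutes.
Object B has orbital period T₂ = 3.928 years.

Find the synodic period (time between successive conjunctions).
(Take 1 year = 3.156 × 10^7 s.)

Convert to SI: T₁ = 17.64 minutes = 1058.4 s; T₂ = 3.928 years = 1.23968e+08 s.
T_syn = |T₁ · T₂ / (T₁ − T₂)|.
T_syn = |1058.4 · 1.23968e+08 / (1058.4 − 1.23968e+08)| s ≈ 1058 s = 17.64 minutes.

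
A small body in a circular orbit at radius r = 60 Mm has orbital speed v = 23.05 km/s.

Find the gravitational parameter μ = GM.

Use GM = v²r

Convert to SI: r = 60 Mm = 6e+07 m; v = 23.05 km/s = 23050 m/s.
For a circular orbit v² = GM/r, so GM = v² · r.
GM = (23050)² · 6e+07 m³/s² ≈ 3.188e+16 m³/s² = 3.188 × 10^16 m³/s².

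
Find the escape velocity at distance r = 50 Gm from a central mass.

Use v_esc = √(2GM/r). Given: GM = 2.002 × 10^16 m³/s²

Convert to SI: r = 50 Gm = 5e+10 m.
Escape velocity comes from setting total energy to zero: ½v² − GM/r = 0 ⇒ v_esc = √(2GM / r).
v_esc = √(2 · 2.002e+16 / 5e+10) m/s ≈ 894.9 m/s = 894.9 m/s.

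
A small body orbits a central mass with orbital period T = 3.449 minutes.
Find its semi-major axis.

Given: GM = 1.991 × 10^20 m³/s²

Convert to SI: T = 3.449 minutes = 206.94 s.
Invert Kepler's third law: a = (GM · T² / (4π²))^(1/3).
Substituting T = 206.94 s and GM = 1.991e+20 m³/s²:
a = (1.991e+20 · (206.94)² / (4π²))^(1/3) m
a ≈ 6e+07 m = 60 Mm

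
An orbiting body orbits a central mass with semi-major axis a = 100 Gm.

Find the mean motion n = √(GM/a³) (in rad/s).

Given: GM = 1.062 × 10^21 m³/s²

Convert to SI: a = 100 Gm = 1e+11 m.
n = √(GM / a³).
n = √(1.062e+21 / (1e+11)³) rad/s ≈ 1.031e-06 rad/s.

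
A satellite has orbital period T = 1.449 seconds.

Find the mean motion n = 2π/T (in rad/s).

n = 2π / T.
n = 2π / 1.449 s ≈ 4.336 rad/s.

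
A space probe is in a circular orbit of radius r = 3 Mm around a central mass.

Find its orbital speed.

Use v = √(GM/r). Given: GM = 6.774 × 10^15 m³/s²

Convert to SI: r = 3 Mm = 3e+06 m.
For a circular orbit, gravity supplies the centripetal force, so v = √(GM / r).
v = √(6.774e+15 / 3e+06) m/s ≈ 4.752e+04 m/s = 47.52 km/s.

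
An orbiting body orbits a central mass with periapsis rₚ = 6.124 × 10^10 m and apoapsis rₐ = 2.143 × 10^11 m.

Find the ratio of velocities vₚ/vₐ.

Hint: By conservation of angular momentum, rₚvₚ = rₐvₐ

Conservation of angular momentum gives rₚvₚ = rₐvₐ, so vₚ/vₐ = rₐ/rₚ.
vₚ/vₐ = 2.143e+11 / 6.124e+10 ≈ 3.499.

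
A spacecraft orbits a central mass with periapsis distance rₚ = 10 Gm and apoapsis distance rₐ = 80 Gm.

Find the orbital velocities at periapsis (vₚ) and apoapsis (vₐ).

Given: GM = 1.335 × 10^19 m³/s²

Convert to SI: rₚ = 10 Gm = 1e+10 m; rₐ = 80 Gm = 8e+10 m.
Use the vis-viva equation v² = GM(2/r − 1/a) with a = (rₚ + rₐ)/2 = (1e+10 + 8e+10)/2 = 4.5e+10 m.
vₚ = √(GM · (2/rₚ − 1/a)) = √(1.335e+19 · (2/1e+10 − 1/4.5e+10)) m/s ≈ 4.872e+04 m/s = 48.72 km/s.
vₐ = √(GM · (2/rₐ − 1/a)) = √(1.335e+19 · (2/8e+10 − 1/4.5e+10)) m/s ≈ 6090 m/s = 6.09 km/s.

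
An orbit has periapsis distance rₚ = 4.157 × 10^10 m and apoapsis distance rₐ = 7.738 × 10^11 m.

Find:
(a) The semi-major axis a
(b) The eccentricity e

(a) a = (rₚ + rₐ) / 2 = (4.157e+10 + 7.738e+11) / 2 ≈ 4.077e+11 m = 4.077 × 10^11 m.
(b) e = (rₐ − rₚ) / (rₐ + rₚ) = (7.738e+11 − 4.157e+10) / (7.738e+11 + 4.157e+10) ≈ 0.898.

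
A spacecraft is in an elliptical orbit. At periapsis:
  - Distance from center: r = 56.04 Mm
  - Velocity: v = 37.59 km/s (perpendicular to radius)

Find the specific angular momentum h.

Convert to SI: r = 56.04 Mm = 5.604e+07 m; v = 37.59 km/s = 37590 m/s.
With v perpendicular to r, h = r · v.
h = 5.604e+07 · 37590 m²/s ≈ 2.107e+12 m²/s.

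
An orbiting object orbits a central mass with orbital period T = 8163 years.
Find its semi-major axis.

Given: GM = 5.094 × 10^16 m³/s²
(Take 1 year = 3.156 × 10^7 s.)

Convert to SI: T = 8163 years = 2.57624e+11 s.
Invert Kepler's third law: a = (GM · T² / (4π²))^(1/3).
Substituting T = 2.57624e+11 s and GM = 5.094e+16 m³/s²:
a = (5.094e+16 · (2.57624e+11)² / (4π²))^(1/3) m
a ≈ 4.408e+12 m = 4.408 × 10^12 m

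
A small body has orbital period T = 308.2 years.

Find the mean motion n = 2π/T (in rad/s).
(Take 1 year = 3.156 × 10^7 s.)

Convert to SI: T = 308.2 years = 9.72679e+09 s.
n = 2π / T.
n = 2π / 9.72679e+09 s ≈ 6.46e-10 rad/s.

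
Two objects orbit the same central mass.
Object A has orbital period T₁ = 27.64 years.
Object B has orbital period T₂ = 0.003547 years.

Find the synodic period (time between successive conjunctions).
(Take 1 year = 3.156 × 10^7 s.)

Convert to SI: T₁ = 27.64 years = 8.72318e+08 s; T₂ = 0.003547 years = 111943 s.
T_syn = |T₁ · T₂ / (T₁ − T₂)|.
T_syn = |8.72318e+08 · 111943 / (8.72318e+08 − 111943)| s ≈ 1.12e+05 s = 0.003547 years.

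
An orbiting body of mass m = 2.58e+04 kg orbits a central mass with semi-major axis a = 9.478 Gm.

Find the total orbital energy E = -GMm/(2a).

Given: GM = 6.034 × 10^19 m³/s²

Convert to SI: a = 9.478 Gm = 9.478e+09 m.
E = −GMm / (2a).
E = −6.034e+19 · 2.58e+04 / (2 · 9.478e+09) J ≈ -8.213e+13 J = -82.13 TJ.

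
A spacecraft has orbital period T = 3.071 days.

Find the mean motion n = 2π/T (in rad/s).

Convert to SI: T = 3.071 days = 265334 s.
n = 2π / T.
n = 2π / 265334 s ≈ 2.368e-05 rad/s.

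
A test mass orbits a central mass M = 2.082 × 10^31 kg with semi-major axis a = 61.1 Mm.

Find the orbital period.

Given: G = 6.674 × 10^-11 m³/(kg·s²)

Convert to SI: a = 61.1 Mm = 6.11e+07 m.
GM = G · M = 6.674e-11 · 2.082e+31 = 1.38953e+21 m³/s².
Kepler's third law: T = 2π √(a³ / GM).
Substituting a = 6.11e+07 m and GM = 1.38953e+21 m³/s²:
T = 2π √((6.11e+07)³ / 1.38953e+21) s
T ≈ 80.5 s = 1.342 minutes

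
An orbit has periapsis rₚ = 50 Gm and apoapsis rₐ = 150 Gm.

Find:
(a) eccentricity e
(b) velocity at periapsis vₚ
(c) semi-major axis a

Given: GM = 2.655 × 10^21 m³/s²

Convert to SI: rₚ = 50 Gm = 5e+10 m; rₐ = 150 Gm = 1.5e+11 m.
(a) e = (rₐ − rₚ)/(rₐ + rₚ) = (1.5e+11 − 5e+10)/(1.5e+11 + 5e+10) ≈ 0.5
(b) With a = (rₚ + rₐ)/2 = 1e+11 m, vₚ = √(GM (2/rₚ − 1/a)) = √(2.655e+21 · (2/5e+10 − 1/1e+11)) m/s ≈ 2.822e+05 m/s
(c) a = (rₚ + rₐ)/2 = (5e+10 + 1.5e+11)/2 ≈ 1e+11 m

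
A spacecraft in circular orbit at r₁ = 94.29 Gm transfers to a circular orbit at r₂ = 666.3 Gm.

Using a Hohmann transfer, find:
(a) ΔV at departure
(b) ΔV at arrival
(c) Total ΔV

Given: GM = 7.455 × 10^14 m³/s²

Convert to SI: r₁ = 94.29 Gm = 9.429e+10 m; r₂ = 666.3 Gm = 6.663e+11 m.
Transfer semi-major axis: a_t = (r₁ + r₂)/2 = (9.429e+10 + 6.663e+11)/2 = 3.80295e+11 m.
Circular speeds: v₁ = √(GM/r₁) = 88.9183 m/s, v₂ = √(GM/r₂) = 33.4494 m/s.
Transfer speeds (vis-viva v² = GM(2/r − 1/a_t)): v₁ᵗ = 117.697 m/s, v₂ᵗ = 16.6556 m/s.
(a) ΔV₁ = |v₁ᵗ − v₁| ≈ 28.78 m/s = 28.78 m/s.
(b) ΔV₂ = |v₂ − v₂ᵗ| ≈ 16.79 m/s = 16.79 m/s.
(c) ΔV_total = ΔV₁ + ΔV₂ ≈ 45.57 m/s = 45.57 m/s.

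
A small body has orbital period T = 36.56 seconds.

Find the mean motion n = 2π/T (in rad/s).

n = 2π / T.
n = 2π / 36.56 s ≈ 0.1719 rad/s.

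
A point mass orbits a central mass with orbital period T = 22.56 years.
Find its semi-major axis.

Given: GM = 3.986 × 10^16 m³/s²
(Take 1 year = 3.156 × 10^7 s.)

Convert to SI: T = 22.56 years = 7.11994e+08 s.
Invert Kepler's third law: a = (GM · T² / (4π²))^(1/3).
Substituting T = 7.11994e+08 s and GM = 3.986e+16 m³/s²:
a = (3.986e+16 · (7.11994e+08)² / (4π²))^(1/3) m
a ≈ 7.999e+10 m = 79.99 Gm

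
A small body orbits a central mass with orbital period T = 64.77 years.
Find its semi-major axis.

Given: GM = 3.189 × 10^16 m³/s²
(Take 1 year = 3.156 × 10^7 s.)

Convert to SI: T = 64.77 years = 2.04414e+09 s.
Invert Kepler's third law: a = (GM · T² / (4π²))^(1/3).
Substituting T = 2.04414e+09 s and GM = 3.189e+16 m³/s²:
a = (3.189e+16 · (2.04414e+09)² / (4π²))^(1/3) m
a ≈ 1.5e+11 m = 150 Gm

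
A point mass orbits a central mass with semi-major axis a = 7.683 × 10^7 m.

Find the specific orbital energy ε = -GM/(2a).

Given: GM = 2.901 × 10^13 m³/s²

ε = −GM / (2a).
ε = −2.901e+13 / (2 · 7.683e+07) J/kg ≈ -1.888e+05 J/kg = -188.8 kJ/kg.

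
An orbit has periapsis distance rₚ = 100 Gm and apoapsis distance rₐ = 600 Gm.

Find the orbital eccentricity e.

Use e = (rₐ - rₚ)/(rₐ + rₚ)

Convert to SI: rₚ = 100 Gm = 1e+11 m; rₐ = 600 Gm = 6e+11 m.
e = (rₐ − rₚ) / (rₐ + rₚ).
e = (6e+11 − 1e+11) / (6e+11 + 1e+11) = 5e+11 / 7e+11 ≈ 0.7143.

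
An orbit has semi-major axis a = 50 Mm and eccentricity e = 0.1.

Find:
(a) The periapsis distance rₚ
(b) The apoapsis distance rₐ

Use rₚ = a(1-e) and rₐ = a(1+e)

Convert to SI: a = 50 Mm = 5e+07 m.
(a) rₚ = a(1 − e) = 5e+07 · (1 − 0.1) = 5e+07 · 0.9 ≈ 4.5e+07 m = 45 Mm.
(b) rₐ = a(1 + e) = 5e+07 · (1 + 0.1) = 5e+07 · 1.1 ≈ 5.5e+07 m = 55 Mm.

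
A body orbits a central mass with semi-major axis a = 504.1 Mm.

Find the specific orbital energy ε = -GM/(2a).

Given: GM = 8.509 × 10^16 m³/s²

Convert to SI: a = 504.1 Mm = 5.041e+08 m.
ε = −GM / (2a).
ε = −8.509e+16 / (2 · 5.041e+08) J/kg ≈ -8.44e+07 J/kg = -84.4 MJ/kg.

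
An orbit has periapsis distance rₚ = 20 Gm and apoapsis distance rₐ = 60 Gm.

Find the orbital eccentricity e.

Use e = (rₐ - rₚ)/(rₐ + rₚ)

Convert to SI: rₚ = 20 Gm = 2e+10 m; rₐ = 60 Gm = 6e+10 m.
e = (rₐ − rₚ) / (rₐ + rₚ).
e = (6e+10 − 2e+10) / (6e+10 + 2e+10) = 4e+10 / 8e+10 ≈ 0.5.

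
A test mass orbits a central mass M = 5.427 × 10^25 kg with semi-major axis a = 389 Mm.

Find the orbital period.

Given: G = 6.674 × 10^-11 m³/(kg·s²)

Convert to SI: a = 389 Mm = 3.89e+08 m.
GM = G · M = 6.674e-11 · 5.427e+25 = 3.62198e+15 m³/s².
Kepler's third law: T = 2π √(a³ / GM).
Substituting a = 3.89e+08 m and GM = 3.62198e+15 m³/s²:
T = 2π √((3.89e+08)³ / 3.62198e+15) s
T ≈ 8.01e+05 s = 9.271 days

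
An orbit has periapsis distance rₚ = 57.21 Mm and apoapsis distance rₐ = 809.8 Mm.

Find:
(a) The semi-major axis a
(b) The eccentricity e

Convert to SI: rₚ = 57.21 Mm = 5.721e+07 m; rₐ = 809.8 Mm = 8.098e+08 m.
(a) a = (rₚ + rₐ) / 2 = (5.721e+07 + 8.098e+08) / 2 ≈ 4.335e+08 m = 433.5 Mm.
(b) e = (rₐ − rₚ) / (rₐ + rₚ) = (8.098e+08 − 5.721e+07) / (8.098e+08 + 5.721e+07) ≈ 0.868.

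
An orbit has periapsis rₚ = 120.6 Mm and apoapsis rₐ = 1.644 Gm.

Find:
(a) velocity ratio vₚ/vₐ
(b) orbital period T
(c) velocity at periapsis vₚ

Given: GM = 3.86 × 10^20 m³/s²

Convert to SI: rₚ = 120.6 Mm = 1.206e+08 m; rₐ = 1.644 Gm = 1.644e+09 m.
(a) Conservation of angular momentum (rₚvₚ = rₐvₐ) gives vₚ/vₐ = rₐ/rₚ = 1.644e+09/1.206e+08 ≈ 13.63
(b) With a = (rₚ + rₐ)/2 = 8.823e+08 m, T = 2π √(a³/GM) = 2π √((8.823e+08)³/3.86e+20) s ≈ 8381 s
(c) With a = (rₚ + rₐ)/2 = 8.823e+08 m, vₚ = √(GM (2/rₚ − 1/a)) = √(3.86e+20 · (2/1.206e+08 − 1/8.823e+08)) m/s ≈ 2.442e+06 m/s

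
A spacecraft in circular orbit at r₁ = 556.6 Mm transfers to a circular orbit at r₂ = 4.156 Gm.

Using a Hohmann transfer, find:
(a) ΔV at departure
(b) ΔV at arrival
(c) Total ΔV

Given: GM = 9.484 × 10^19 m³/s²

Convert to SI: r₁ = 556.6 Mm = 5.566e+08 m; r₂ = 4.156 Gm = 4.156e+09 m.
Transfer semi-major axis: a_t = (r₁ + r₂)/2 = (5.566e+08 + 4.156e+09)/2 = 2.3563e+09 m.
Circular speeds: v₁ = √(GM/r₁) = 412785 m/s, v₂ = √(GM/r₂) = 151063 m/s.
Transfer speeds (vis-viva v² = GM(2/r − 1/a_t)): v₁ᵗ = 548210 m/s, v₂ᵗ = 73420 m/s.
(a) ΔV₁ = |v₁ᵗ − v₁| ≈ 1.354e+05 m/s = 135.4 km/s.
(b) ΔV₂ = |v₂ − v₂ᵗ| ≈ 7.764e+04 m/s = 77.64 km/s.
(c) ΔV_total = ΔV₁ + ΔV₂ ≈ 2.131e+05 m/s = 213.1 km/s.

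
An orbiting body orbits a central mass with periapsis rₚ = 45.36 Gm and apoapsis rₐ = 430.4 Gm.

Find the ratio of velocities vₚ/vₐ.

Convert to SI: rₚ = 45.36 Gm = 4.536e+10 m; rₐ = 430.4 Gm = 4.304e+11 m.
Conservation of angular momentum gives rₚvₚ = rₐvₐ, so vₚ/vₐ = rₐ/rₚ.
vₚ/vₐ = 4.304e+11 / 4.536e+10 ≈ 9.489.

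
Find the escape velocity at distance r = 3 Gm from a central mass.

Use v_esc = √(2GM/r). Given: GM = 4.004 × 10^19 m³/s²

Convert to SI: r = 3 Gm = 3e+09 m.
Escape velocity comes from setting total energy to zero: ½v² − GM/r = 0 ⇒ v_esc = √(2GM / r).
v_esc = √(2 · 4.004e+19 / 3e+09) m/s ≈ 1.634e+05 m/s = 163.4 km/s.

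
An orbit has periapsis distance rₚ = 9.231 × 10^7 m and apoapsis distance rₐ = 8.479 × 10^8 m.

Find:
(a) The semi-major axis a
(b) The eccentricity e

(a) a = (rₚ + rₐ) / 2 = (9.231e+07 + 8.479e+08) / 2 ≈ 4.701e+08 m = 4.701 × 10^8 m.
(b) e = (rₐ − rₚ) / (rₐ + rₚ) = (8.479e+08 − 9.231e+07) / (8.479e+08 + 9.231e+07) ≈ 0.8036.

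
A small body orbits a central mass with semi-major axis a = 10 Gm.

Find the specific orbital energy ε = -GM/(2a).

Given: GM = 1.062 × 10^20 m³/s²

Convert to SI: a = 10 Gm = 1e+10 m.
ε = −GM / (2a).
ε = −1.062e+20 / (2 · 1e+10) J/kg ≈ -5.31e+09 J/kg = -5.31 GJ/kg.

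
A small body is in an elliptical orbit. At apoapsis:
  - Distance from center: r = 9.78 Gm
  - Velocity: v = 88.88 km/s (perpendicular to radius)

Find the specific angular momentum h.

Convert to SI: r = 9.78 Gm = 9.78e+09 m; v = 88.88 km/s = 88880 m/s.
With v perpendicular to r, h = r · v.
h = 9.78e+09 · 88880 m²/s ≈ 8.692e+14 m²/s.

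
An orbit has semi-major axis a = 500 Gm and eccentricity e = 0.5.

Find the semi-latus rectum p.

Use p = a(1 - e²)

Convert to SI: a = 500 Gm = 5e+11 m.
p = a (1 − e²).
p = 5e+11 · (1 − (0.5)²) = 5e+11 · 0.75 ≈ 3.75e+11 m = 375 Gm.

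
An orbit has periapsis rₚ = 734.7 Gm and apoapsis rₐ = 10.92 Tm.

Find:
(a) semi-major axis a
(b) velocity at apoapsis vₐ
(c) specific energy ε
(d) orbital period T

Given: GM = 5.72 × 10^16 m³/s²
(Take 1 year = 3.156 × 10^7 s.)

Convert to SI: rₚ = 734.7 Gm = 7.347e+11 m; rₐ = 10.92 Tm = 1.092e+13 m.
(a) a = (rₚ + rₐ)/2 = (7.347e+11 + 1.092e+13)/2 ≈ 5.827e+12 m
(b) With a = (rₚ + rₐ)/2 = 5.82735e+12 m, vₐ = √(GM (2/rₐ − 1/a)) = √(5.72e+16 · (2/1.092e+13 − 1/5.82735e+12)) m/s ≈ 25.7 m/s
(c) With a = (rₚ + rₐ)/2 = 5.82735e+12 m, ε = −GM/(2a) = −5.72e+16/(2 · 5.82735e+12) J/kg ≈ -4908 J/kg
(d) With a = (rₚ + rₐ)/2 = 5.82735e+12 m, T = 2π √(a³/GM) = 2π √((5.82735e+12)³/5.72e+16) s ≈ 3.696e+11 s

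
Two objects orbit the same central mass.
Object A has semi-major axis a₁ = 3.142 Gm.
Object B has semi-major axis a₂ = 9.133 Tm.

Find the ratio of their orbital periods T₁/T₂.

Convert to SI: a₁ = 3.142 Gm = 3.142e+09 m; a₂ = 9.133 Tm = 9.133e+12 m.
From Kepler's third law, (T₁/T₂)² = (a₁/a₂)³, so T₁/T₂ = (a₁/a₂)^(3/2).
a₁/a₂ = 3.142e+09 / 9.133e+12 = 0.000344027.
T₁/T₂ = (0.000344027)^(3/2) ≈ 6.381e-06.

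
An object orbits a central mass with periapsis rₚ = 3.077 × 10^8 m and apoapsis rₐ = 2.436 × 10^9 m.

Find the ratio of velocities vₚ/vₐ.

Conservation of angular momentum gives rₚvₚ = rₐvₐ, so vₚ/vₐ = rₐ/rₚ.
vₚ/vₐ = 2.436e+09 / 3.077e+08 ≈ 7.917.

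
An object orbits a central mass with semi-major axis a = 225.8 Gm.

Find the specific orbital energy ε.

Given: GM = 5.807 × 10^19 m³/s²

Convert to SI: a = 225.8 Gm = 2.258e+11 m.
ε = −GM / (2a).
ε = −5.807e+19 / (2 · 2.258e+11) J/kg ≈ -1.286e+08 J/kg = -128.6 MJ/kg.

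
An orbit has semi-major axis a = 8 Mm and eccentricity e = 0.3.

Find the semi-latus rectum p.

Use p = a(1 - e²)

Convert to SI: a = 8 Mm = 8e+06 m.
p = a (1 − e²).
p = 8e+06 · (1 − (0.3)²) = 8e+06 · 0.91 ≈ 7.28e+06 m = 7.28 Mm.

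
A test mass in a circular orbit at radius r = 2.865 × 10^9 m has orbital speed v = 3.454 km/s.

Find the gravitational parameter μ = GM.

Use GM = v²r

Convert to SI: v = 3.454 km/s = 3454 m/s.
For a circular orbit v² = GM/r, so GM = v² · r.
GM = (3454)² · 2.865e+09 m³/s² ≈ 3.418e+16 m³/s² = 3.418 × 10^16 m³/s².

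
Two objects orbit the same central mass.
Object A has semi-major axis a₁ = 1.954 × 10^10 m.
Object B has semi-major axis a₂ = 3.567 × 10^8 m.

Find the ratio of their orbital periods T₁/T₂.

From Kepler's third law, (T₁/T₂)² = (a₁/a₂)³, so T₁/T₂ = (a₁/a₂)^(3/2).
a₁/a₂ = 1.954e+10 / 3.567e+08 = 54.7799.
T₁/T₂ = (54.7799)^(3/2) ≈ 405.4.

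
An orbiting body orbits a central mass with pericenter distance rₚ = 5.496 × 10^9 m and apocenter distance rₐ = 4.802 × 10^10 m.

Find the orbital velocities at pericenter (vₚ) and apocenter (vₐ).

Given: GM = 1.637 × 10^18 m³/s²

Use the vis-viva equation v² = GM(2/r − 1/a) with a = (rₚ + rₐ)/2 = (5.496e+09 + 4.802e+10)/2 = 2.6758e+10 m.
vₚ = √(GM · (2/rₚ − 1/a)) = √(1.637e+18 · (2/5.496e+09 − 1/2.6758e+10)) m/s ≈ 2.312e+04 m/s = 23.12 km/s.
vₐ = √(GM · (2/rₐ − 1/a)) = √(1.637e+18 · (2/4.802e+10 − 1/2.6758e+10)) m/s ≈ 2646 m/s = 2.646 km/s.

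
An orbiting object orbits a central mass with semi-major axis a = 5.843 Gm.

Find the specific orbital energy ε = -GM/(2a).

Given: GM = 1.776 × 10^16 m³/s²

Convert to SI: a = 5.843 Gm = 5.843e+09 m.
ε = −GM / (2a).
ε = −1.776e+16 / (2 · 5.843e+09) J/kg ≈ -1.52e+06 J/kg = -1.52 MJ/kg.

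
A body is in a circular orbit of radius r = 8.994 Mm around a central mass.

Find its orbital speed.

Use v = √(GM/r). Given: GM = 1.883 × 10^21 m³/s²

Convert to SI: r = 8.994 Mm = 8.994e+06 m.
For a circular orbit, gravity supplies the centripetal force, so v = √(GM / r).
v = √(1.883e+21 / 8.994e+06) m/s ≈ 1.447e+07 m/s = 1.447e+04 km/s.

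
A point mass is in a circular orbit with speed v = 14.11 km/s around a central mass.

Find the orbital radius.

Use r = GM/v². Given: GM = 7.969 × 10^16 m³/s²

Convert to SI: v = 14.11 km/s = 14110 m/s.
For a circular orbit, v² = GM / r, so r = GM / v².
r = 7.969e+16 / (14110)² m ≈ 4.003e+08 m = 400.3 Mm.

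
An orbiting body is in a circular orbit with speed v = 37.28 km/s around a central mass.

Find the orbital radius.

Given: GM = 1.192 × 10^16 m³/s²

Convert to SI: v = 37.28 km/s = 37280 m/s.
For a circular orbit, v² = GM / r, so r = GM / v².
r = 1.192e+16 / (37280)² m ≈ 8.577e+06 m = 8.577 × 10^6 m.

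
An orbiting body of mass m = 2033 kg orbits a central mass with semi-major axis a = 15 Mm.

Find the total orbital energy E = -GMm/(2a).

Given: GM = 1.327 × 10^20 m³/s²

Convert to SI: a = 15 Mm = 1.5e+07 m.
E = −GMm / (2a).
E = −1.327e+20 · 2033 / (2 · 1.5e+07) J ≈ -8.993e+15 J = -8.993 PJ.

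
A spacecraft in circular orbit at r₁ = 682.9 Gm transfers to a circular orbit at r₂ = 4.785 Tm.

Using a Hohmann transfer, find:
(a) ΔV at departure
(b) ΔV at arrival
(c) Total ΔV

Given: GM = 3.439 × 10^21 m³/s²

Convert to SI: r₁ = 682.9 Gm = 6.829e+11 m; r₂ = 4.785 Tm = 4.785e+12 m.
Transfer semi-major axis: a_t = (r₁ + r₂)/2 = (6.829e+11 + 4.785e+12)/2 = 2.73395e+12 m.
Circular speeds: v₁ = √(GM/r₁) = 70963.9 m/s, v₂ = √(GM/r₂) = 26808.7 m/s.
Transfer speeds (vis-viva v² = GM(2/r − 1/a_t)): v₁ᵗ = 93882.2 m/s, v₂ᵗ = 13398.6 m/s.
(a) ΔV₁ = |v₁ᵗ − v₁| ≈ 2.292e+04 m/s = 22.92 km/s.
(b) ΔV₂ = |v₂ − v₂ᵗ| ≈ 1.341e+04 m/s = 13.41 km/s.
(c) ΔV_total = ΔV₁ + ΔV₂ ≈ 3.633e+04 m/s = 36.33 km/s.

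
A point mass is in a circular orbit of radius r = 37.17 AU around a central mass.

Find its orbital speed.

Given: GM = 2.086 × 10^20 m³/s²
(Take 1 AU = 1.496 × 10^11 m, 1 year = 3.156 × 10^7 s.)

Convert to SI: r = 37.17 AU = 5.56063e+12 m.
For a circular orbit, gravity supplies the centripetal force, so v = √(GM / r).
v = √(2.086e+20 / 5.56063e+12) m/s ≈ 6125 m/s = 1.292 AU/year.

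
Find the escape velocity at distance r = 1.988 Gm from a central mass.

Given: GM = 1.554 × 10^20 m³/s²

Convert to SI: r = 1.988 Gm = 1.988e+09 m.
Escape velocity comes from setting total energy to zero: ½v² − GM/r = 0 ⇒ v_esc = √(2GM / r).
v_esc = √(2 · 1.554e+20 / 1.988e+09) m/s ≈ 3.954e+05 m/s = 395.4 km/s.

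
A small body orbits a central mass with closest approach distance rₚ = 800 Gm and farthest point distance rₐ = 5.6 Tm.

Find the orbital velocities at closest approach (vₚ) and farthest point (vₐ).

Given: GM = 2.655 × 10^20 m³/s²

Convert to SI: rₚ = 800 Gm = 8e+11 m; rₐ = 5.6 Tm = 5.6e+12 m.
Use the vis-viva equation v² = GM(2/r − 1/a) with a = (rₚ + rₐ)/2 = (8e+11 + 5.6e+12)/2 = 3.2e+12 m.
vₚ = √(GM · (2/rₚ − 1/a)) = √(2.655e+20 · (2/8e+11 − 1/3.2e+12)) m/s ≈ 2.41e+04 m/s = 24.1 km/s.
vₐ = √(GM · (2/rₐ − 1/a)) = √(2.655e+20 · (2/5.6e+12 − 1/3.2e+12)) m/s ≈ 3443 m/s = 3.443 km/s.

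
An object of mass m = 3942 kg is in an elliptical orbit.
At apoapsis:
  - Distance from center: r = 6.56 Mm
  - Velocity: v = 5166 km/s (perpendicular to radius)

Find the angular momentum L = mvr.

Convert to SI: r = 6.56 Mm = 6.56e+06 m; v = 5166 km/s = 5.166e+06 m/s.
Since v is perpendicular to r, L = m · v · r.
L = 3942 · 5.166e+06 · 6.56e+06 kg·m²/s ≈ 1.336e+17 kg·m²/s.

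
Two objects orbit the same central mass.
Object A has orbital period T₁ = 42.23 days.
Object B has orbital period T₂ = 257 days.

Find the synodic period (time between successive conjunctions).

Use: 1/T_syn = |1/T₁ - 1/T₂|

Convert to SI: T₁ = 42.23 days = 3.64867e+06 s; T₂ = 257 days = 2.22048e+07 s.
T_syn = |T₁ · T₂ / (T₁ − T₂)|.
T_syn = |3.64867e+06 · 2.22048e+07 / (3.64867e+06 − 2.22048e+07)| s ≈ 4.366e+06 s = 50.53 days.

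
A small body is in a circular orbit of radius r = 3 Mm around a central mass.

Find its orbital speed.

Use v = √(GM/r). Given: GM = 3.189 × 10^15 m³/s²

Convert to SI: r = 3 Mm = 3e+06 m.
For a circular orbit, gravity supplies the centripetal force, so v = √(GM / r).
v = √(3.189e+15 / 3e+06) m/s ≈ 3.26e+04 m/s = 32.6 km/s.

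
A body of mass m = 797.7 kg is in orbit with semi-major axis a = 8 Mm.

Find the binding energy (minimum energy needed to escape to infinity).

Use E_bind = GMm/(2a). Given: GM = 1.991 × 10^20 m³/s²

Convert to SI: a = 8 Mm = 8e+06 m.
Total orbital energy is E = −GMm/(2a); binding energy is E_bind = −E = GMm/(2a).
E_bind = 1.991e+20 · 797.7 / (2 · 8e+06) J ≈ 9.926e+15 J = 9.926 PJ.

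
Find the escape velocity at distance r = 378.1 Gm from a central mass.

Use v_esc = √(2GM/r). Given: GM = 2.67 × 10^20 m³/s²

Convert to SI: r = 378.1 Gm = 3.781e+11 m.
Escape velocity comes from setting total energy to zero: ½v² − GM/r = 0 ⇒ v_esc = √(2GM / r).
v_esc = √(2 · 2.67e+20 / 3.781e+11) m/s ≈ 3.758e+04 m/s = 37.58 km/s.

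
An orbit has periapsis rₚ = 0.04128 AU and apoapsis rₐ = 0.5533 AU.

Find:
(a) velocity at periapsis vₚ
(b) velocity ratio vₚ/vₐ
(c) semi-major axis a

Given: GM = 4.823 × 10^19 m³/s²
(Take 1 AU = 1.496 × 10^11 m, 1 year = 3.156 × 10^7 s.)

Convert to SI: rₚ = 0.04128 AU = 6.17549e+09 m; rₐ = 0.5533 AU = 8.27737e+10 m.
(a) With a = (rₚ + rₐ)/2 = 4.44746e+10 m, vₚ = √(GM (2/rₚ − 1/a)) = √(4.823e+19 · (2/6.17549e+09 − 1/4.44746e+10)) m/s ≈ 1.206e+05 m/s
(b) Conservation of angular momentum (rₚvₚ = rₐvₐ) gives vₚ/vₐ = rₐ/rₚ = 8.27737e+10/6.17549e+09 ≈ 13.4
(c) a = (rₚ + rₐ)/2 = (6.17549e+09 + 8.27737e+10)/2 ≈ 4.447e+10 m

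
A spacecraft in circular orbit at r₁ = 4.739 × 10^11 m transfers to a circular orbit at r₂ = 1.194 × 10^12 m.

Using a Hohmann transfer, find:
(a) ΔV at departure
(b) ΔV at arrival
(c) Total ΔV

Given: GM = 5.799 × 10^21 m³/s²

Transfer semi-major axis: a_t = (r₁ + r₂)/2 = (4.739e+11 + 1.194e+12)/2 = 8.3395e+11 m.
Circular speeds: v₁ = √(GM/r₁) = 110620 m/s, v₂ = √(GM/r₂) = 69690.6 m/s.
Transfer speeds (vis-viva v² = GM(2/r − 1/a_t)): v₁ᵗ = 132363 m/s, v₂ᵗ = 52534.9 m/s.
(a) ΔV₁ = |v₁ᵗ − v₁| ≈ 2.174e+04 m/s = 21.74 km/s.
(b) ΔV₂ = |v₂ − v₂ᵗ| ≈ 1.716e+04 m/s = 17.16 km/s.
(c) ΔV_total = ΔV₁ + ΔV₂ ≈ 3.89e+04 m/s = 38.9 km/s.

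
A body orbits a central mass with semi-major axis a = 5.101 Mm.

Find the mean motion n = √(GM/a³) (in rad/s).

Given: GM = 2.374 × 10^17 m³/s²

Convert to SI: a = 5.101 Mm = 5.101e+06 m.
n = √(GM / a³).
n = √(2.374e+17 / (5.101e+06)³) rad/s ≈ 0.04229 rad/s.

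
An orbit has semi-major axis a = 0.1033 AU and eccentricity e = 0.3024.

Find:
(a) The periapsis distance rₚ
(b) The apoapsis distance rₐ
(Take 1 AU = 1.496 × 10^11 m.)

Convert to SI: a = 0.1033 AU = 1.54537e+10 m.
(a) rₚ = a(1 − e) = 1.54537e+10 · (1 − 0.3024) = 1.54537e+10 · 0.6976 ≈ 1.078e+10 m = 0.07206 AU.
(b) rₐ = a(1 + e) = 1.54537e+10 · (1 + 0.3024) = 1.54537e+10 · 1.3024 ≈ 2.013e+10 m = 0.1345 AU.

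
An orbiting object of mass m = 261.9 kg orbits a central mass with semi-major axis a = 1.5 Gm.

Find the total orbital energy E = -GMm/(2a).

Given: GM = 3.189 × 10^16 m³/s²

Convert to SI: a = 1.5 Gm = 1.5e+09 m.
E = −GMm / (2a).
E = −3.189e+16 · 261.9 / (2 · 1.5e+09) J ≈ -2.784e+09 J = -2.784 GJ.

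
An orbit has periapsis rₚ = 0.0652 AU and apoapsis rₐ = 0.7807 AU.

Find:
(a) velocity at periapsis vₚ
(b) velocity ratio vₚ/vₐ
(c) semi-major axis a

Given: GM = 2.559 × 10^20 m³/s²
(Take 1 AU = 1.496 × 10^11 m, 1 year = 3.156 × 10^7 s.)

Convert to SI: rₚ = 0.0652 AU = 9.75392e+09 m; rₐ = 0.7807 AU = 1.16793e+11 m.
(a) With a = (rₚ + rₐ)/2 = 6.32733e+10 m, vₚ = √(GM (2/rₚ − 1/a)) = √(2.559e+20 · (2/9.75392e+09 − 1/6.32733e+10)) m/s ≈ 2.201e+05 m/s
(b) Conservation of angular momentum (rₚvₚ = rₐvₐ) gives vₚ/vₐ = rₐ/rₚ = 1.16793e+11/9.75392e+09 ≈ 11.97
(c) a = (rₚ + rₐ)/2 = (9.75392e+09 + 1.16793e+11)/2 ≈ 6.327e+10 m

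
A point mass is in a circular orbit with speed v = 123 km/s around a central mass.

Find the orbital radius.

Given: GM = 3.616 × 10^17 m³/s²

Convert to SI: v = 123 km/s = 123000 m/s.
For a circular orbit, v² = GM / r, so r = GM / v².
r = 3.616e+17 / (123000)² m ≈ 2.39e+07 m = 23.9 Mm.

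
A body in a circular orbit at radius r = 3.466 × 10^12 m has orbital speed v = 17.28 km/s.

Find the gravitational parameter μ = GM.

Convert to SI: v = 17.28 km/s = 17280 m/s.
For a circular orbit v² = GM/r, so GM = v² · r.
GM = (17280)² · 3.466e+12 m³/s² ≈ 1.035e+21 m³/s² = 1.035 × 10^21 m³/s².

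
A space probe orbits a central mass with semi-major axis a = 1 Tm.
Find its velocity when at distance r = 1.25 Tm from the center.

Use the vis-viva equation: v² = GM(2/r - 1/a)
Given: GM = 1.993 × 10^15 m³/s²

Convert to SI: a = 1 Tm = 1e+12 m; r = 1.25 Tm = 1.25e+12 m.
Vis-viva: v = √(GM · (2/r − 1/a)).
2/r − 1/a = 2/1.25e+12 − 1/1e+12 = 6e-13 m⁻¹.
v = √(1.993e+15 · 6e-13) m/s ≈ 34.58 m/s = 34.58 m/s.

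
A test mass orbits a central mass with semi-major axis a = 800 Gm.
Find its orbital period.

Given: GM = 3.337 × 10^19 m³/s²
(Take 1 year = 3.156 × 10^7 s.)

Convert to SI: a = 800 Gm = 8e+11 m.
Kepler's third law: T = 2π √(a³ / GM).
Substituting a = 8e+11 m and GM = 3.337e+19 m³/s²:
T = 2π √((8e+11)³ / 3.337e+19) s
T ≈ 7.783e+08 s = 24.66 years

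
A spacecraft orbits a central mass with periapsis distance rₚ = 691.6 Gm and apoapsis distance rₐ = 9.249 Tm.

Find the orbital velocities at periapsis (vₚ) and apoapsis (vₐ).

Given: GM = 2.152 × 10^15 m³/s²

Convert to SI: rₚ = 691.6 Gm = 6.916e+11 m; rₐ = 9.249 Tm = 9.249e+12 m.
Use the vis-viva equation v² = GM(2/r − 1/a) with a = (rₚ + rₐ)/2 = (6.916e+11 + 9.249e+12)/2 = 4.9703e+12 m.
vₚ = √(GM · (2/rₚ − 1/a)) = √(2.152e+15 · (2/6.916e+11 − 1/4.9703e+12)) m/s ≈ 76.09 m/s = 76.09 m/s.
vₐ = √(GM · (2/rₐ − 1/a)) = √(2.152e+15 · (2/9.249e+12 − 1/4.9703e+12)) m/s ≈ 5.69 m/s = 5.69 m/s.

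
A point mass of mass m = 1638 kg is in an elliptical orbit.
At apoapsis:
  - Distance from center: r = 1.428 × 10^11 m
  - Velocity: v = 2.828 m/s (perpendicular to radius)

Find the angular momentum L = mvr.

Since v is perpendicular to r, L = m · v · r.
L = 1638 · 2.828 · 1.428e+11 kg·m²/s ≈ 6.615e+14 kg·m²/s.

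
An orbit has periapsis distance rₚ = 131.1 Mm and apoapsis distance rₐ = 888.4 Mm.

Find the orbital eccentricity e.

Convert to SI: rₚ = 131.1 Mm = 1.311e+08 m; rₐ = 888.4 Mm = 8.884e+08 m.
e = (rₐ − rₚ) / (rₐ + rₚ).
e = (8.884e+08 − 1.311e+08) / (8.884e+08 + 1.311e+08) = 7.573e+08 / 1.0195e+09 ≈ 0.7428.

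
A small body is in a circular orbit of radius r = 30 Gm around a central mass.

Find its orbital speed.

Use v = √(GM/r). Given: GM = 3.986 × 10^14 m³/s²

Convert to SI: r = 30 Gm = 3e+10 m.
For a circular orbit, gravity supplies the centripetal force, so v = √(GM / r).
v = √(3.986e+14 / 3e+10) m/s ≈ 115.3 m/s = 115.3 m/s.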